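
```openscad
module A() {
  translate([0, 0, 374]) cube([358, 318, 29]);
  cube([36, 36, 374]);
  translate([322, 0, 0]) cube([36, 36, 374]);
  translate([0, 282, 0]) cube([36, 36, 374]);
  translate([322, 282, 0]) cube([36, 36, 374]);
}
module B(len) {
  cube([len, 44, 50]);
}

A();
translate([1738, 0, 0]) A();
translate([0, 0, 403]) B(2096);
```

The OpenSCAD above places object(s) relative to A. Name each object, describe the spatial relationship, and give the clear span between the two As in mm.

Second stool starts at x = 1738; first ends at x = 358; clear span = 1738 − 358 = 1380 mm.

A is a stool. B is a beam. A beam spans the tops of two stools. The clear span between the two stools is 1380 mm.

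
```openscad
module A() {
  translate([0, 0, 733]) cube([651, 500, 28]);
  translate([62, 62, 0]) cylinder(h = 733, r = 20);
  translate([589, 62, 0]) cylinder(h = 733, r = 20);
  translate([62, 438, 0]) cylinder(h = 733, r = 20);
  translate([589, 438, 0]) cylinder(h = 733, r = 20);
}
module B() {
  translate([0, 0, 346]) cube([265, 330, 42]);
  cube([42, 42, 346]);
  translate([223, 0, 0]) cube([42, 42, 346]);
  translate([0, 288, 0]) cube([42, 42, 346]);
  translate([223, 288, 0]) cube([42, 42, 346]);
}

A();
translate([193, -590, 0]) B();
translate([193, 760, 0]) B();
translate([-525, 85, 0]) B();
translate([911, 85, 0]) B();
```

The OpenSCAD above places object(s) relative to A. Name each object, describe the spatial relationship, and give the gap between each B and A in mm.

A is a table. B is a stool. Four stools sit around the table at the −y, +y, −x, +x sides. The gap between each stool and the table is 260 mm.

Each stool's nearest face is 260 mm from the table's bounding box.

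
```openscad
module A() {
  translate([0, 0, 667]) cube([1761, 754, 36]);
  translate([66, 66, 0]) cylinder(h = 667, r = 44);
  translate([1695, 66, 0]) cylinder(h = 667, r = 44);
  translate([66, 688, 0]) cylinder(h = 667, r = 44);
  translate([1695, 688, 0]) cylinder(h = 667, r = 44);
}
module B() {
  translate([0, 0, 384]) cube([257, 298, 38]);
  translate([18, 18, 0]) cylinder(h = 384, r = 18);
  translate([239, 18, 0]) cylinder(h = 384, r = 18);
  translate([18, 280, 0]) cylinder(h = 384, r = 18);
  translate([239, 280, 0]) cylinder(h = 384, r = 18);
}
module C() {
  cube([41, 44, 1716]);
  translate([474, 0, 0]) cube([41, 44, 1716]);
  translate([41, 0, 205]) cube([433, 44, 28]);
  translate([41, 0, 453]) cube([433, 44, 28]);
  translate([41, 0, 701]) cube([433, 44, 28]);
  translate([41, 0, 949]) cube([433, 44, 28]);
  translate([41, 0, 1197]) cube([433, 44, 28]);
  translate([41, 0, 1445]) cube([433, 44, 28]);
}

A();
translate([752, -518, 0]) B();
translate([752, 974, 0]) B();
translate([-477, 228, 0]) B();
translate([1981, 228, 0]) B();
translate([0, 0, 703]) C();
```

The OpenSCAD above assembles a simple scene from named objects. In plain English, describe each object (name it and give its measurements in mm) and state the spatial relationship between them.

A is a rectangular dining table. The top is 1761×754×36 mm with its upper surface at z = 703 mm. It stands on four round legs of 88 mm diameter, each leg's bounding box inset 22 mm from the nearest pair of top edges, running from the floor to the underside of the top.

B is a four-legged stool. The seat is 257×298 mm, 38 mm thick, top at z = 422 mm. It stands on four round legs, each 36 mm in diameter, from z = 0 to the seat underside, each leg's axis is inset half a diameter from the nearest pair of seat edges (so the leg's bounding box is flush with the corner).

C is a wooden ladder with two side rails of 41×44 mm section and 1716 mm height, set 515 mm apart overall. Between them run 6 rectangular rungs (44 mm deep, 28 mm thick), front faces flush with the rails' −y face. The bottom of the first rung is 205 mm above the floor and each subsequent rung is 248 mm higher than the one below.

Four stools sit around the table at the −y, +y, −x, +x sides. The ladder is on top of the table.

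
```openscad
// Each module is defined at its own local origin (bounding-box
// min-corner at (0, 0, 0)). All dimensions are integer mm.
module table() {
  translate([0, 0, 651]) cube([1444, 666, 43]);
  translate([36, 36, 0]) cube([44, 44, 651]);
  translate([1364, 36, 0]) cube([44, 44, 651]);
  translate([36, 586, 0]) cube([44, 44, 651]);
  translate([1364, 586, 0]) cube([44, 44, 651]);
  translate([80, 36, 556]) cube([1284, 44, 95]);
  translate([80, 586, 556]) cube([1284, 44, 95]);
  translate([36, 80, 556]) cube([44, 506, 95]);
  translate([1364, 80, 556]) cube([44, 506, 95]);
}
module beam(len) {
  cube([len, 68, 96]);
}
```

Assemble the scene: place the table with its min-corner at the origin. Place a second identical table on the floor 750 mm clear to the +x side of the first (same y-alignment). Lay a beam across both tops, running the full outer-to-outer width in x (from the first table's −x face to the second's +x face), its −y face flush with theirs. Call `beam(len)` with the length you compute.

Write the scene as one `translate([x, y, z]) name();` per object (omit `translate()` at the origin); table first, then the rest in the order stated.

table();
translate([2194, 0, 0]) table();
translate([0, 0, 694]) beam(3638);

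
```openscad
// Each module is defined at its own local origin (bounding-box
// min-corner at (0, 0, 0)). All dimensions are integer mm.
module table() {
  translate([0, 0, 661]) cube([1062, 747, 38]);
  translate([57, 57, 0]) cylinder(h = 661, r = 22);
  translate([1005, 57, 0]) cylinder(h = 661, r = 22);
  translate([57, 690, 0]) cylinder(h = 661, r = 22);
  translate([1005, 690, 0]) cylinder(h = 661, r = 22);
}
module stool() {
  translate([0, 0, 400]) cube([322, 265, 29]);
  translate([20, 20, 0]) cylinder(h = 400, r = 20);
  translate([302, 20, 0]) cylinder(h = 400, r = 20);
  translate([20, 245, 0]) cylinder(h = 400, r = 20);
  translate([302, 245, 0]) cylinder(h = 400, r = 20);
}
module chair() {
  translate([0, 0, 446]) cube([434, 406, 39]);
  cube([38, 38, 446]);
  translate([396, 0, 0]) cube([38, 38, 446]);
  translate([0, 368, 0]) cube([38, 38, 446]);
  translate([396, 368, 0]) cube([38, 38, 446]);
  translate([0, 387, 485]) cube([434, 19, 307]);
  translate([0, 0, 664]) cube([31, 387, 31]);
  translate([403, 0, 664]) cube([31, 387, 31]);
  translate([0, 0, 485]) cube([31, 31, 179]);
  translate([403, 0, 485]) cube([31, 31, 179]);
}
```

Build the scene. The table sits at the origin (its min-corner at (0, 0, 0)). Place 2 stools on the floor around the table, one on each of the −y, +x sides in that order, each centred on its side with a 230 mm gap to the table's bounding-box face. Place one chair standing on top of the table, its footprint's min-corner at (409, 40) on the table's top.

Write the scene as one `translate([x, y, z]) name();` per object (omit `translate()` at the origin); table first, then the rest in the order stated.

table();
translate([370, -495, 0]) stool();
translate([1292, 241, 0]) stool();
translate([409, 40, 699]) chair();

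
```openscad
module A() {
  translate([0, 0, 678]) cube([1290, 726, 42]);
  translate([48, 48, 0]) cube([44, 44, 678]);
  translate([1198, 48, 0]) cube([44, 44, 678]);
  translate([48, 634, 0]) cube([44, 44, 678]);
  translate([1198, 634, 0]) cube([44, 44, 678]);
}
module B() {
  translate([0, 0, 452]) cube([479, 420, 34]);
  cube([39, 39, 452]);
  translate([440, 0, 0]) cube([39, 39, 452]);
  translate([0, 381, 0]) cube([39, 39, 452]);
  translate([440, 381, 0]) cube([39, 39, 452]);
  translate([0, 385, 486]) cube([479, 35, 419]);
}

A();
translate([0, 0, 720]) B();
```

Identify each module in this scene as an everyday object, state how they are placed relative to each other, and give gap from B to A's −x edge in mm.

The chair's min-x is at 0; the table's min-x is 0; gap = 0 mm.

A is a table. B is a chair. The chair is on top of the table. The gap from the chair to the table's −x edge is 0 mm.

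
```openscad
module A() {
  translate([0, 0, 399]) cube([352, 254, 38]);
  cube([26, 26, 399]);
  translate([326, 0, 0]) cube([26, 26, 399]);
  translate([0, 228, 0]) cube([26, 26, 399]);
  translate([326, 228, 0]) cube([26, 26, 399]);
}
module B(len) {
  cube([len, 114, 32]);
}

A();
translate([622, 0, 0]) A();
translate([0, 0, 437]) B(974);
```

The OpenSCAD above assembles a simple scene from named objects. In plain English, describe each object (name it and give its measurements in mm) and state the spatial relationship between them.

A is a four-legged stool. The seat is 352×254 mm, 38 mm thick, top at z = 437 mm. It stands on four square legs, each 26×26 mm in cross-section, from z = 0 to the seat underside, each flush with a corner of the seat.

B is a rectangular beam 974 mm long (x), 114 mm deep (y), 32 mm thick (z).

The beam spans the tops of two stools placed 270 mm apart, resting at z = 437 mm.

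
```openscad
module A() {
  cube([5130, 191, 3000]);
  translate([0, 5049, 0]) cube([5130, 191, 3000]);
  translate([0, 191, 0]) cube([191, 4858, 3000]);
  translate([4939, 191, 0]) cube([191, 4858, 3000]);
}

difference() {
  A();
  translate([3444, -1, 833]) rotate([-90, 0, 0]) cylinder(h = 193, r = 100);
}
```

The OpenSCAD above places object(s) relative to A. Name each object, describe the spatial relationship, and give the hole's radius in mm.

The subtracted cylinder has r = 100 mm.

A is a house frame. The house frame has a circular hole through its front wall. The hole's radius is 100 mm.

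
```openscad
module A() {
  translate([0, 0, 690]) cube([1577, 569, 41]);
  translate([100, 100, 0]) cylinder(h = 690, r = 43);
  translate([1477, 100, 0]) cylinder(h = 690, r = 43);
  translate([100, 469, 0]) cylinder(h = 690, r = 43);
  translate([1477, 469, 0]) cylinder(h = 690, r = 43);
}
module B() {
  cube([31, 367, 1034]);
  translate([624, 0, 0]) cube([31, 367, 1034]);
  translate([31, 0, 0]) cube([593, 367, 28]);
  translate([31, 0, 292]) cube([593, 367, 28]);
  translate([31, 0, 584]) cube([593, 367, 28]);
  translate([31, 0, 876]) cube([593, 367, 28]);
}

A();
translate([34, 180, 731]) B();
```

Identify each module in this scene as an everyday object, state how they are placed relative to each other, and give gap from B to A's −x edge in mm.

The bookshelf's min-x is at 34; the table's min-x is 0; gap = 34 mm.

A is a table. B is a bookshelf. The bookshelf is on top of the table. The gap from the bookshelf to the table's −x edge is 34 mm.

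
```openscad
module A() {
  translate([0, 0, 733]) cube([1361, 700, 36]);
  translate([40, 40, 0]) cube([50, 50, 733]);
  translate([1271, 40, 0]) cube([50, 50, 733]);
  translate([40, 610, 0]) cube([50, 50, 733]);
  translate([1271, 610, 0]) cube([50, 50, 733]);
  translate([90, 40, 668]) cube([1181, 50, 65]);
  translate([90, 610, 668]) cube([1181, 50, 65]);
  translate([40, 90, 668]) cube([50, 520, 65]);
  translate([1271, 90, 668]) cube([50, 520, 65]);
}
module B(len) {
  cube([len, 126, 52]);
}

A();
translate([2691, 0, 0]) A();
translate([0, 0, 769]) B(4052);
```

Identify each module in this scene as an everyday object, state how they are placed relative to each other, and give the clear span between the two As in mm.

Second table starts at x = 2691; first ends at x = 1361; clear span = 2691 − 1361 = 1330 mm.

A is a table. B is a beam. A beam spans the tops of two tables. The clear span between the two tables is 1330 mm.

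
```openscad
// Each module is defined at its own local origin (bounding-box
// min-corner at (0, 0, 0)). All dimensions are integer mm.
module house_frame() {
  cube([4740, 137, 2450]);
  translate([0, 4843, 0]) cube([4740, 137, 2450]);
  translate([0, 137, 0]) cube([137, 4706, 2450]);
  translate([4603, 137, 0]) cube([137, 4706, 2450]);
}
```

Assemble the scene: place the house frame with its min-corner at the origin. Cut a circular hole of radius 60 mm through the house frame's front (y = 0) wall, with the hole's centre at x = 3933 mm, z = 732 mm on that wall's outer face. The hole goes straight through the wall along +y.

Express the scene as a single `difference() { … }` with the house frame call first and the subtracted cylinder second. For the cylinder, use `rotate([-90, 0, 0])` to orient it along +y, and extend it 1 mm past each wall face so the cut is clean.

difference() {
  house_frame();
  translate([3933, -1, 732]) rotate([-90, 0, 0]) cylinder(h = 139, r = 60);
}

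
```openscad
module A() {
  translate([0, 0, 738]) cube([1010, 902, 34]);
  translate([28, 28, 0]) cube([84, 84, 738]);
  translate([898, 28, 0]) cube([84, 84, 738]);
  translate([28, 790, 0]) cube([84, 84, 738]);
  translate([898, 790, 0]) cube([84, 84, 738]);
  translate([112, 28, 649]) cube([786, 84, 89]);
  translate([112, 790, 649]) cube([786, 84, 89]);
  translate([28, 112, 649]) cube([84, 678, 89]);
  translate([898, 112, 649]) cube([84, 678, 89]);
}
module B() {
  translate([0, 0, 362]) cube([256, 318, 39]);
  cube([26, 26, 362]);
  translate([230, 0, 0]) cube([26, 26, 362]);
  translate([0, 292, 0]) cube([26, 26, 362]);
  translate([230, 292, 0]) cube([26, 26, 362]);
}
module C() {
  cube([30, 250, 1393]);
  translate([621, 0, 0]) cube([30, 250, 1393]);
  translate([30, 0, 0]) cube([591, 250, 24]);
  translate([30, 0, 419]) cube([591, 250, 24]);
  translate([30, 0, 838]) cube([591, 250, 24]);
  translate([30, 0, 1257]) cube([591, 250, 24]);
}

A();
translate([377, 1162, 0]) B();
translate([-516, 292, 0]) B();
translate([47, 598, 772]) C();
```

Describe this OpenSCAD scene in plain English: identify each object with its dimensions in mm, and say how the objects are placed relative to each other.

A is a rectangular dining table. The top is 1010×902×34 mm with its upper surface at z = 772 mm. It stands on four 84×84 mm square legs, each inset 28 mm from the nearest pair of top edges, running from the floor to the underside of the top. Four apron rails, 84 mm thick and 89 mm tall, run between adjacent legs with their top edges flush with the underside of the top and their outer faces flush with the legs' outer faces.

B is a four-legged stool. The seat is a 256×318×39 mm slab whose top surface is at z = 401 mm; four square legs, each 26×26 mm in cross-section, run from the floor (z = 0) to the underside of the seat, each flush with a corner of the seat.

C is a bookshelf 651 mm wide overall, 250 mm deep and 1393 mm tall. The two sides are 30 mm thick vertical panels. 4 horizontal shelves of 24 mm thickness span between the inner faces of the sides; the lowest shelf sits on the floor and shelves are stacked with a clear vertical gap of 395 mm between each pair.

Two stools sit around the table at the +y, −x sides. The bookshelf is on top of the table.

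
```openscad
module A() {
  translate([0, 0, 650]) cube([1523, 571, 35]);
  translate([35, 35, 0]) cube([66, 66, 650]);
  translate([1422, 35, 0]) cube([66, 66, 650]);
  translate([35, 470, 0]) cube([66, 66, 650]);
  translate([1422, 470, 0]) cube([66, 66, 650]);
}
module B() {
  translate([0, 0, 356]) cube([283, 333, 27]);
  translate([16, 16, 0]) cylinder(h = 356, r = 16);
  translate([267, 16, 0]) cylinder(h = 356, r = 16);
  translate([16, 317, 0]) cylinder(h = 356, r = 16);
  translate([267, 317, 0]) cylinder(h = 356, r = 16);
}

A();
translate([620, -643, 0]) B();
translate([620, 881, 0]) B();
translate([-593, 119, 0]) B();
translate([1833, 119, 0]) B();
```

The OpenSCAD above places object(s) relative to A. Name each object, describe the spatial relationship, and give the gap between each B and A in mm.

Each stool's nearest face is 310 mm from the table's bounding box.

A is a table. B is a stool. Four stools sit around the table at the −y, +y, −x, +x sides. The gap between each stool and the table is 310 mm.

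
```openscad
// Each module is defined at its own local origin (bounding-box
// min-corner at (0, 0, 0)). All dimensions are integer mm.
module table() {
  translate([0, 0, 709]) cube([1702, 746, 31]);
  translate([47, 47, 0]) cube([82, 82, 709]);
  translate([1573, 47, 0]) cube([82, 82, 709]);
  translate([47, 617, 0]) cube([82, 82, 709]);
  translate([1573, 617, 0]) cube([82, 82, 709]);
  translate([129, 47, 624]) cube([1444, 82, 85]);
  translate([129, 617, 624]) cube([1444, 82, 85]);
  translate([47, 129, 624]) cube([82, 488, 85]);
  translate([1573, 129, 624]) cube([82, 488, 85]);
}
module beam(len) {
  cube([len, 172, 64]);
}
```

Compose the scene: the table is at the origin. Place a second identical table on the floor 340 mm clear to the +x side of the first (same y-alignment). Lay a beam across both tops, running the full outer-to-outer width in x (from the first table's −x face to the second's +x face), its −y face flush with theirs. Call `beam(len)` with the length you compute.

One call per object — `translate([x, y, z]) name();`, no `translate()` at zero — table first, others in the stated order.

table();
translate([2042, 0, 0]) table();
translate([0, 0, 740]) beam(3744);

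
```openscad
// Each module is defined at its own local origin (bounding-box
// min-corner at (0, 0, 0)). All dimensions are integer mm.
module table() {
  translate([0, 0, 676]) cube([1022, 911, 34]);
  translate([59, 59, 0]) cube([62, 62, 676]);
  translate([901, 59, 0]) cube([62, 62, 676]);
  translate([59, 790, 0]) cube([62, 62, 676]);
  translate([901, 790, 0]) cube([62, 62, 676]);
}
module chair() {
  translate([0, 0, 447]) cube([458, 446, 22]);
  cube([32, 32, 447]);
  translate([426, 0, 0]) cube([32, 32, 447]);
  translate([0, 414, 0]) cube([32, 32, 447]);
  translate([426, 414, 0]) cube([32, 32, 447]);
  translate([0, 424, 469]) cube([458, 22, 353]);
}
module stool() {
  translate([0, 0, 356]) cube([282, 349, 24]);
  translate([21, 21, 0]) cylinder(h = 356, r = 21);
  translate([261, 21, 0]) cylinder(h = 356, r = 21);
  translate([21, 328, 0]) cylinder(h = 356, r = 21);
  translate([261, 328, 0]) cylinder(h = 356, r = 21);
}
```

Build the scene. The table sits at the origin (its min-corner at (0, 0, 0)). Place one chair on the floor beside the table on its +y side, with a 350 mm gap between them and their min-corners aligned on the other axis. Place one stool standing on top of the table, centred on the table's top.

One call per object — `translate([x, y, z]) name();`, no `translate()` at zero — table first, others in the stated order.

table();
translate([0, 1261, 0]) chair();
translate([370, 281, 710]) stool();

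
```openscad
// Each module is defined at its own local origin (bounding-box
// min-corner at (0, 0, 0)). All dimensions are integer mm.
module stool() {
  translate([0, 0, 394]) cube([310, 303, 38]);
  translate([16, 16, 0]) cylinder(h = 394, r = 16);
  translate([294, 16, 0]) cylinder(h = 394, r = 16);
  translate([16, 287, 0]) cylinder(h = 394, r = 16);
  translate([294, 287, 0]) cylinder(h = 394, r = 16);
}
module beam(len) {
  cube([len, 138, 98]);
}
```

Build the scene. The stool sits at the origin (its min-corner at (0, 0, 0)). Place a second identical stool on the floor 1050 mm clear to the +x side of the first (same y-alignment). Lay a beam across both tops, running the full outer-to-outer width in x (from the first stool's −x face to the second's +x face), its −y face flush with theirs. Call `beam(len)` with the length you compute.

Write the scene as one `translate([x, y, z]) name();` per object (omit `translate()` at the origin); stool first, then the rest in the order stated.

stool();
translate([1360, 0, 0]) stool();
translate([0, 0, 432]) beam(1670);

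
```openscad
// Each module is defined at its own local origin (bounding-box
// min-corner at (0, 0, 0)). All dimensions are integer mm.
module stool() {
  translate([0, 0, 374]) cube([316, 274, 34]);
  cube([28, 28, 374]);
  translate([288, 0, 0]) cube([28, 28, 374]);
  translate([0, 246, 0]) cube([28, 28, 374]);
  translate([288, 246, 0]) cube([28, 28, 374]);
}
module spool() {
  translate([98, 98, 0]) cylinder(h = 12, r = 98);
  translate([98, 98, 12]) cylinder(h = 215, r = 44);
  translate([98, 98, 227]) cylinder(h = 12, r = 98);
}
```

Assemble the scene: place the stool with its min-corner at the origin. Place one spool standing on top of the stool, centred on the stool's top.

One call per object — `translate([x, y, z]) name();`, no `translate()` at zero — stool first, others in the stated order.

stool();
translate([60, 39, 408]) spool();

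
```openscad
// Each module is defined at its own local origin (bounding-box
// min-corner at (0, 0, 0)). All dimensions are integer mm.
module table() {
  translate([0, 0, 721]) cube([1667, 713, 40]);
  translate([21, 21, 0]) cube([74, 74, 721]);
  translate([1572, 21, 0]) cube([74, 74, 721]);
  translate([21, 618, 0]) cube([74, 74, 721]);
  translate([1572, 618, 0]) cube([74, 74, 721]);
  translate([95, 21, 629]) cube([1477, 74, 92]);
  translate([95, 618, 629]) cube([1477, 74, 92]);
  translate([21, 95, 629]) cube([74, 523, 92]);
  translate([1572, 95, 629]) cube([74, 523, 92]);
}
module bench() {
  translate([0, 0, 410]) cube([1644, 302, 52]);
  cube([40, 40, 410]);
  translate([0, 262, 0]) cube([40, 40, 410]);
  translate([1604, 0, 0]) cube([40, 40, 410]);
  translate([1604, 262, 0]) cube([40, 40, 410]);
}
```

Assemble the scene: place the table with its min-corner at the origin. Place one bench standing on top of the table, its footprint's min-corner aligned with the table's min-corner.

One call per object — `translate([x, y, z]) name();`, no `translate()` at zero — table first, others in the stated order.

table();
translate([0, 0, 761]) bench();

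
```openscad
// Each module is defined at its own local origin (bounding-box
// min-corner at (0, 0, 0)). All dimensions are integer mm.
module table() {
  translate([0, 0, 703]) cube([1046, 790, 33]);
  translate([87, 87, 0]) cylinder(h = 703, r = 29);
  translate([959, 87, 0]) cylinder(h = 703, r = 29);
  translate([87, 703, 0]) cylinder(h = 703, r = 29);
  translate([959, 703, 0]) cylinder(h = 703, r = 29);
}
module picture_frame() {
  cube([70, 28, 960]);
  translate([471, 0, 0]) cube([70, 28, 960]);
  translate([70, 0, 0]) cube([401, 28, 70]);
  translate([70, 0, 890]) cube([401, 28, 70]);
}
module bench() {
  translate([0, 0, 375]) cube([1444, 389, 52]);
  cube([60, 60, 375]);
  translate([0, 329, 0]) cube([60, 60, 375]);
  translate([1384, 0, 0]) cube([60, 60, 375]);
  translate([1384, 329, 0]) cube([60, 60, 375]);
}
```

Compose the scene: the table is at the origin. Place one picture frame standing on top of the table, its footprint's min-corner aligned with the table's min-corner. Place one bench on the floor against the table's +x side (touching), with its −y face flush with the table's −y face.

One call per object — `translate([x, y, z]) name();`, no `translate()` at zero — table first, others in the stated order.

table();
translate([0, 0, 736]) picture_frame();
translate([1046, 0, 0]) bench();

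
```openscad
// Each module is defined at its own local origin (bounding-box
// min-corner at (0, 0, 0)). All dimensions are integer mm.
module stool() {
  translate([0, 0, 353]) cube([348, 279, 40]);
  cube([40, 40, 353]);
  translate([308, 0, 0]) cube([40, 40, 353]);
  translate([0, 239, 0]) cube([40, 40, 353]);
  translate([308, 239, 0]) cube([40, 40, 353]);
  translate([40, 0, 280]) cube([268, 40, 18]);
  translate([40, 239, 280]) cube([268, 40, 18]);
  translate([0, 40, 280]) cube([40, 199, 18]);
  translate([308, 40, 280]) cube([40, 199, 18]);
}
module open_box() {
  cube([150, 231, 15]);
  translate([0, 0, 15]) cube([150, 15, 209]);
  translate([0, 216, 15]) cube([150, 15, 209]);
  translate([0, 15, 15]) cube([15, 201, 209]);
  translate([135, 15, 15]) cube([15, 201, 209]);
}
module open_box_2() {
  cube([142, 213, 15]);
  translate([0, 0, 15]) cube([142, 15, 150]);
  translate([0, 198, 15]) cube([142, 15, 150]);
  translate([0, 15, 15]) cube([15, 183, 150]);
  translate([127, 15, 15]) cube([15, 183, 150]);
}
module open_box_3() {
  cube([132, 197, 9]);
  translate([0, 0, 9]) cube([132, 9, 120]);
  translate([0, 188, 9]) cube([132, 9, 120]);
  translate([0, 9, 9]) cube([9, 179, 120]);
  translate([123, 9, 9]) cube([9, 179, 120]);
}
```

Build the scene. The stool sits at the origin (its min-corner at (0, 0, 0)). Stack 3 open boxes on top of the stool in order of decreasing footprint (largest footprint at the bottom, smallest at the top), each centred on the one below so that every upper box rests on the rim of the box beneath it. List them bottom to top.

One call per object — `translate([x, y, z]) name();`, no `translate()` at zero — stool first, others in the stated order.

stool();
translate([99, 24, 393]) open_box();
translate([103, 33, 617]) open_box_2();
translate([108, 41, 782]) open_box_3();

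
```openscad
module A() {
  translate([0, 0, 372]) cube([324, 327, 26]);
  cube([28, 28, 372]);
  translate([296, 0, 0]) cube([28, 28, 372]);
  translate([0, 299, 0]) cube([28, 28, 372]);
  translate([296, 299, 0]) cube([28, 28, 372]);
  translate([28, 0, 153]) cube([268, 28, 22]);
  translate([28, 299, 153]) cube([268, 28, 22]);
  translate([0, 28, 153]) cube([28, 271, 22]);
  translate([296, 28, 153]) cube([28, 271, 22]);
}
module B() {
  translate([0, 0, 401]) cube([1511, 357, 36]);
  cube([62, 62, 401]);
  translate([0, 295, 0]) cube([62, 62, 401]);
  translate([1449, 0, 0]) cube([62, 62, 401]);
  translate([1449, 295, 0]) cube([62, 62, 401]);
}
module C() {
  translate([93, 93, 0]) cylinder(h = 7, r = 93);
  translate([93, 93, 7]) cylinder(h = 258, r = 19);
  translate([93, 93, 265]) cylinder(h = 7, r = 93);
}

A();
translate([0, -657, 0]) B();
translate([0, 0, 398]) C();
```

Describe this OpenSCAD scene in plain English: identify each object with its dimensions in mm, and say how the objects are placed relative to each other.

A is a four-legged stool. The seat is 324×327 mm, 26 mm thick, top at z = 398 mm. It stands on four square legs, each 28×28 mm in cross-section, from z = 0 to the seat underside, each flush with a corner of the seat. Four stretchers, 28 mm wide and 22 mm tall, connect adjacent legs with their undersides at z = 153 mm, each running between the inner faces of the legs it joins and aligned with the legs' outer faces on the other axis.

B is a long wooden bench with a 1511 mm (x) × 357 mm (y) seat, 36 mm thick, its top surface 437 mm above the floor. Four 62 mm square legs at the seat corners, flush with the edges, run from z = 0 to the seat underside.

C is a spool: two coaxial disc flanges of radius 93 mm and thickness 7 mm, joined by a core cylinder of radius 19 mm and height 258 mm. The lower flange rests on z = 0 and the three cylinders share a vertical axis.

The bench is on the floor beside the stool on its −y side. The spool is on top of the stool.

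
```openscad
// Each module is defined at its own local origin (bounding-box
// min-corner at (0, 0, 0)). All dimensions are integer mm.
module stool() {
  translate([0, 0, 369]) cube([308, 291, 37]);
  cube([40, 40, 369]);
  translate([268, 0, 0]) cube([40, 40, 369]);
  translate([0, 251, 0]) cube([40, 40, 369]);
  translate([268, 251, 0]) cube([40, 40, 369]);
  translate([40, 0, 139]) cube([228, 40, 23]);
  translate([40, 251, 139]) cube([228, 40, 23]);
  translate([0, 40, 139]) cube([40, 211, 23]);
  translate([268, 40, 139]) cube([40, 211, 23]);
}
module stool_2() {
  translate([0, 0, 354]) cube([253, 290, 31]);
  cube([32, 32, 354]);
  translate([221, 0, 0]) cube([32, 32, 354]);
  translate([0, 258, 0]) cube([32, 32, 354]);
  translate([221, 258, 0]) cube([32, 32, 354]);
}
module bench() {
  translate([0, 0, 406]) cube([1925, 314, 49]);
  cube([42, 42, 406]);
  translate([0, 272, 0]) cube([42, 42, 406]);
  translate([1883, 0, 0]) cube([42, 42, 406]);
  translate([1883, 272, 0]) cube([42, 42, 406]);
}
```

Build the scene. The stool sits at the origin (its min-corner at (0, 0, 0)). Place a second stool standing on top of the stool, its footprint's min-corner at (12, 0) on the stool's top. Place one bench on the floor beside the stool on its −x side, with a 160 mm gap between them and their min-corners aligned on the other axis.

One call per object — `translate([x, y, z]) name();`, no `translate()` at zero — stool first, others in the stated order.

stool();
translate([12, 0, 406]) stool_2();
translate([-2085, 0, 0]) bench();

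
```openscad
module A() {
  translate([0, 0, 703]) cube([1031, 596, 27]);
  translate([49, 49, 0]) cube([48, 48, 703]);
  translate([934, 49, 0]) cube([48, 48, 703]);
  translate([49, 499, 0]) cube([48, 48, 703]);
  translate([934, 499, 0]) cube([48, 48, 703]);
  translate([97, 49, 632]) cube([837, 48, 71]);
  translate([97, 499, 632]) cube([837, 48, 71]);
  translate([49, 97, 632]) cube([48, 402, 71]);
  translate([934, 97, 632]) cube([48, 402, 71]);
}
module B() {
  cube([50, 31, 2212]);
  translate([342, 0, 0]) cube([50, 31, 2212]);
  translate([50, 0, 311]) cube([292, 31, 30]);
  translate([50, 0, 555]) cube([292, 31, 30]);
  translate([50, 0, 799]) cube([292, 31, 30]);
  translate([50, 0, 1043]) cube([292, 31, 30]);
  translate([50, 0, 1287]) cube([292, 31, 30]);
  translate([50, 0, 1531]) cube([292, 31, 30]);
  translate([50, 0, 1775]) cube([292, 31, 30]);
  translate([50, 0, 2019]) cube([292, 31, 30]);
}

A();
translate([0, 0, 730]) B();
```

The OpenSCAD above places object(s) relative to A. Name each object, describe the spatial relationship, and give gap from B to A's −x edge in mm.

A is a table. B is a ladder. The ladder is on top of the table. The gap from the ladder to the table's −x edge is 0 mm.

The ladder's min-x is at 0; the table's min-x is 0; gap = 0 mm.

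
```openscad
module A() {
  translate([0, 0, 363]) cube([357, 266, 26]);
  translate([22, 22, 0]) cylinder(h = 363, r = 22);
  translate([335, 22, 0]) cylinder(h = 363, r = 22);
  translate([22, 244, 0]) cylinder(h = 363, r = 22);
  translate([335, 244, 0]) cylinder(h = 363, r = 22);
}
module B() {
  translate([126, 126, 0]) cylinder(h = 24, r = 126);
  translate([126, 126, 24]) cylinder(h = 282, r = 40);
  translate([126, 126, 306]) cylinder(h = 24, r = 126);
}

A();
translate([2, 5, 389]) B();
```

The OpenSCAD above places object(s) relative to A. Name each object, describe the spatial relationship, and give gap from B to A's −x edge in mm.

The spool's min-x is at 2; the stool's min-x is 0; gap = 2 mm.

A is a stool. B is a spool. The spool is on top of the stool. The gap from the spool to the stool's −x edge is 2 mm.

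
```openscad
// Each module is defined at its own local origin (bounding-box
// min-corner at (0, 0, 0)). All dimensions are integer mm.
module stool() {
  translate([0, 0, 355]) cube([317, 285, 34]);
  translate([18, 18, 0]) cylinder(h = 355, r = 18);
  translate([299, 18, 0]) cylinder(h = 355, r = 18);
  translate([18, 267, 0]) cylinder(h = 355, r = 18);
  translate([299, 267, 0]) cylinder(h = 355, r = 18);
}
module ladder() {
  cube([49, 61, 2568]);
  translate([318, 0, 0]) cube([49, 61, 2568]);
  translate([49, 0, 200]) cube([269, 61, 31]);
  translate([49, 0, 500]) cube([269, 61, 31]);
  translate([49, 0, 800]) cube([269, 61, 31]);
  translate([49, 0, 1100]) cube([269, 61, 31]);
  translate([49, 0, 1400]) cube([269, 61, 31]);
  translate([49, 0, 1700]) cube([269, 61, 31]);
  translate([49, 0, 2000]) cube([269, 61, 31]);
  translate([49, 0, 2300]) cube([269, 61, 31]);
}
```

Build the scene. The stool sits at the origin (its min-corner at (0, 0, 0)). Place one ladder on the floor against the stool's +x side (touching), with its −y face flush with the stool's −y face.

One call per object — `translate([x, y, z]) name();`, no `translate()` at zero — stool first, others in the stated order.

stool();
translate([317, 0, 0]) ladder();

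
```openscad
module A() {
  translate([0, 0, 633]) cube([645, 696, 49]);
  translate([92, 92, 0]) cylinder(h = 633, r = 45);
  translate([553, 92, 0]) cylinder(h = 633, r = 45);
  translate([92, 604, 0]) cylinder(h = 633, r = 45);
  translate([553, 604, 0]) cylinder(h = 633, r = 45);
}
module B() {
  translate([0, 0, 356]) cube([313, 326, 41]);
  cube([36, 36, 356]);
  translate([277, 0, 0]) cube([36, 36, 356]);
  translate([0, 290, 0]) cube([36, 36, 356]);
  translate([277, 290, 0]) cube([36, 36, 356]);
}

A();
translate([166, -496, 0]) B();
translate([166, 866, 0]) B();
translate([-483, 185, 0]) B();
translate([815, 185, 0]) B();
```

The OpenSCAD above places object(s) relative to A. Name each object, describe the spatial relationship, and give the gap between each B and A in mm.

A is a table. B is a stool. Four stools sit around the table at the −y, +y, −x, +x sides. The gap between each stool and the table is 170 mm.

Each stool's nearest face is 170 mm from the table's bounding box.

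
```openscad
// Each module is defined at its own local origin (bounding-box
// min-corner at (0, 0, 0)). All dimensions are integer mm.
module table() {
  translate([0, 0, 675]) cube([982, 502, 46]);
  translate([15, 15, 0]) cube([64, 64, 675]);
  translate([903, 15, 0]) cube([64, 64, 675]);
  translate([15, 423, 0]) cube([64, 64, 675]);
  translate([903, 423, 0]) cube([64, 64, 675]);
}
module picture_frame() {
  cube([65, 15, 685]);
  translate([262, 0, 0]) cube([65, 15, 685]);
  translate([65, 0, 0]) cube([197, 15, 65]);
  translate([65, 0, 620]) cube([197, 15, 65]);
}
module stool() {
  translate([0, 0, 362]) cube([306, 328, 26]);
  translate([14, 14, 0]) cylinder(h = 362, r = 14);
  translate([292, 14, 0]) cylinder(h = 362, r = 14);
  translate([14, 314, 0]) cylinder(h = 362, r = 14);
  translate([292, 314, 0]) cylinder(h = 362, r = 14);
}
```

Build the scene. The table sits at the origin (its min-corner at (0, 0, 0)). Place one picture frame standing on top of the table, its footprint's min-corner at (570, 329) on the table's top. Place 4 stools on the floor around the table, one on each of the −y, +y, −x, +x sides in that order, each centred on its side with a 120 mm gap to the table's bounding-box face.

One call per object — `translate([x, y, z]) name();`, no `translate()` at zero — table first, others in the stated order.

table();
translate([570, 329, 721]) picture_frame();
translate([338, -448, 0]) stool();
translate([338, 622, 0]) stool();
translate([-426, 87, 0]) stool();
translate([1102, 87, 0]) stool();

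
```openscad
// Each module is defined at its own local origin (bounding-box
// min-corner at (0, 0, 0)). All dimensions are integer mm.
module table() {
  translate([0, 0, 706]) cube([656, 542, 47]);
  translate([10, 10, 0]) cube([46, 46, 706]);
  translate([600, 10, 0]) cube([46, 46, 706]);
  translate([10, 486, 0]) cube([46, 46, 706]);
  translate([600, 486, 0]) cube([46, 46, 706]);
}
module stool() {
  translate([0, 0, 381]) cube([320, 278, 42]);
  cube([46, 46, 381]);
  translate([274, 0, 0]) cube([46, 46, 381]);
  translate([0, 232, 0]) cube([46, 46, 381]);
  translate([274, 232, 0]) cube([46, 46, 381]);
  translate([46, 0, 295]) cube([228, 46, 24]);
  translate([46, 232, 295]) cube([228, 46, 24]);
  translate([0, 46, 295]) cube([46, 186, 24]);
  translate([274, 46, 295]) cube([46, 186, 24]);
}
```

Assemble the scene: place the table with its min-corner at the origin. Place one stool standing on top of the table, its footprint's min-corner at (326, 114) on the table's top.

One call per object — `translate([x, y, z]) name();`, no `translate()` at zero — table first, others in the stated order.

table();
translate([326, 114, 753]) stool();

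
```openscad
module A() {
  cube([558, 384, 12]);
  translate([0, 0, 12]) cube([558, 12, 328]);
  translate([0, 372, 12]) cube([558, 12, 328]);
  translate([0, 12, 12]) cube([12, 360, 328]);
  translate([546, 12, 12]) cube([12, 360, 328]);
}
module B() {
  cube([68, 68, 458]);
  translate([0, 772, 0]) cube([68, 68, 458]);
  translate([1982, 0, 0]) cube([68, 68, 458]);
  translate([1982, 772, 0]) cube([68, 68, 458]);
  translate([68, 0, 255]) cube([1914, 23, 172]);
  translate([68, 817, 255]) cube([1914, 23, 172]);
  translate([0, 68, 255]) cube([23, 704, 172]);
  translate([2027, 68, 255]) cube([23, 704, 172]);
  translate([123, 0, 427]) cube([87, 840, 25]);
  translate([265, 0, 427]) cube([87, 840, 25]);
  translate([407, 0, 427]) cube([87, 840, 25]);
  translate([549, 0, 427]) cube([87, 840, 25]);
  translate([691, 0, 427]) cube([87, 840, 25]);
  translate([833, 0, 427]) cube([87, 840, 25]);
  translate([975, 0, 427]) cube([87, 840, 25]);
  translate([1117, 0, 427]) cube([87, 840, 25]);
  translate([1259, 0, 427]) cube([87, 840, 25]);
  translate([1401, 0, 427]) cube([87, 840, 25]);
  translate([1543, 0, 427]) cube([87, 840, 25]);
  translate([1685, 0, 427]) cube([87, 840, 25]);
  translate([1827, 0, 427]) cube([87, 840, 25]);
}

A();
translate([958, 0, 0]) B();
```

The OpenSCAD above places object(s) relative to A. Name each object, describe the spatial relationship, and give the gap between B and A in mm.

A is an open box. B is a bed frame. The bed frame is on the floor beside the open box on its +x side. The gap between the bed frame and the open box is 400 mm.

The bed frame's nearest face is 400 mm from the open box's +x face.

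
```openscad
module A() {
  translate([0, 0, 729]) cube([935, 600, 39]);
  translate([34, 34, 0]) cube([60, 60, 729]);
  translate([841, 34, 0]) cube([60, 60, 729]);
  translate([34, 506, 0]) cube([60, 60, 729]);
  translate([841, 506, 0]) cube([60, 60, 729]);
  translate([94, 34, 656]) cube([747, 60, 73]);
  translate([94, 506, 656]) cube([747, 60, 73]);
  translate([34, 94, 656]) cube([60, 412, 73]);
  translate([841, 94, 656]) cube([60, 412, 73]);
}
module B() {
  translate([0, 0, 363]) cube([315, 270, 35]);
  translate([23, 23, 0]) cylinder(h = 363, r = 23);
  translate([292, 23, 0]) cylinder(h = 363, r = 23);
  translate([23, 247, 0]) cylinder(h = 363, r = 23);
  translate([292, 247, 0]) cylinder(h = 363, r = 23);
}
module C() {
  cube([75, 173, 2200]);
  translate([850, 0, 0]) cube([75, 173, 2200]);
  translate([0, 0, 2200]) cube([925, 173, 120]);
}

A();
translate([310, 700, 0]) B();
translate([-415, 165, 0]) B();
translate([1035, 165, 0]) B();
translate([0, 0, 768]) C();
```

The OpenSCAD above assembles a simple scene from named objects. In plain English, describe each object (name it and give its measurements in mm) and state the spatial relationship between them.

A is a table: top 935 mm (x) × 600 mm (y), 39 mm thick, upper face at z = 768 mm, on four 60×60 mm square legs, each inset 34 mm from the nearest pair of top edges, running from z = 0 to the bottom of the top. Four apron rails, 60 mm thick and 73 mm tall, run between adjacent legs with their top edges flush with the underside of the top and their outer faces flush with the legs' outer faces.

B is a simple wooden stool: a rectangular seat 315 mm (x) by 270 mm (y), 35 mm thick, top face at z = 398 mm, on four round legs, each 46 mm in diameter. The legs rest on z = 0, each leg's axis is inset half a diameter from the nearest pair of seat edges (so the leg's bounding box is flush with the corner).

C is a rectangular door frame: two vertical jambs of 75×173 mm section, 2200 mm tall, with a clear opening 775 mm wide between their inner faces. A header 120 mm tall and 173 mm deep lies on top of the jambs and spans the full outside width.

Three stools sit around the table at the +y, −x, +x sides. The door frame is on top of the table.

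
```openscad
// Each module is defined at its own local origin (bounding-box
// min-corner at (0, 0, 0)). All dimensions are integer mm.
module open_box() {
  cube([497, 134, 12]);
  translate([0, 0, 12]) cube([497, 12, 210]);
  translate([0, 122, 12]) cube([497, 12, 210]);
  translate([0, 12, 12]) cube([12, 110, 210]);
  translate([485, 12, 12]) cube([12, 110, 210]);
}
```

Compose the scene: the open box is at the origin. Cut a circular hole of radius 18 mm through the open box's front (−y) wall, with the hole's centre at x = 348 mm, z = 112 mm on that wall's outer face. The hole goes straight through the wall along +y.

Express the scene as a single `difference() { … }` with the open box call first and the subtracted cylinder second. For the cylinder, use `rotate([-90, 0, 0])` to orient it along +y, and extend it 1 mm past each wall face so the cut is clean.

difference() {
  open_box();
  translate([348, -1, 112]) rotate([-90, 0, 0]) cylinder(h = 14, r = 18);
}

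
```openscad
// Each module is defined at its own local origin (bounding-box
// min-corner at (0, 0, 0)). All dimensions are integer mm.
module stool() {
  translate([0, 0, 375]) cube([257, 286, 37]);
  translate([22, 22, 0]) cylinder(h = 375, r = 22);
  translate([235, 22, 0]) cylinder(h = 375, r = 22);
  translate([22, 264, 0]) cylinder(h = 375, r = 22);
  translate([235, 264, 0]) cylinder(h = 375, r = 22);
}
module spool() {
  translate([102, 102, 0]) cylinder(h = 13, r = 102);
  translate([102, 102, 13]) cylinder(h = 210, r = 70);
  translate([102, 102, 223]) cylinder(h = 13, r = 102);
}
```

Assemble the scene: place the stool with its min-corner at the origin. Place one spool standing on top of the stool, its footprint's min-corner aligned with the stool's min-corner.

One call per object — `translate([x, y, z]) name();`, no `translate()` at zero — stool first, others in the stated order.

stool();
translate([0, 0, 412]) spool();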